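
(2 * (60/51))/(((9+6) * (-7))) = -8/357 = -0.02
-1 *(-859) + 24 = 883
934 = 934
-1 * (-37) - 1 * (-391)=428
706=706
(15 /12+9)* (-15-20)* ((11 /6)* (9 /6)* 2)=-15785 /8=-1973.12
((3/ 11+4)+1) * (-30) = -1740/ 11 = -158.18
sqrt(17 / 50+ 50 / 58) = sqrt(101094) / 290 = 1.10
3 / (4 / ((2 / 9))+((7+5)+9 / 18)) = 6 / 61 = 0.10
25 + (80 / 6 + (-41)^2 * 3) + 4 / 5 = 5082.13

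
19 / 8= 2.38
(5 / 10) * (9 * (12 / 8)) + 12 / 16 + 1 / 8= 61 / 8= 7.62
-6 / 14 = -3 / 7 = -0.43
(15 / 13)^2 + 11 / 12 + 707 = 1438355 / 2028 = 709.25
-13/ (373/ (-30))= 390/ 373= 1.05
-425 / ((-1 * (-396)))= -425 / 396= -1.07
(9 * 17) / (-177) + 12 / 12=0.14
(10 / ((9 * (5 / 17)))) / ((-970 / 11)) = -187 / 4365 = -0.04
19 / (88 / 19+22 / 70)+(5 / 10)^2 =53829 / 13156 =4.09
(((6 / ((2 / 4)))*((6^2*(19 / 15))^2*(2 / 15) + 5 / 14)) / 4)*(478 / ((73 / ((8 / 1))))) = 2786600424 / 63875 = 43625.84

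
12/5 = 2.40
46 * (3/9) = 46/3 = 15.33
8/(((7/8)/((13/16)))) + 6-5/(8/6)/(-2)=857/56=15.30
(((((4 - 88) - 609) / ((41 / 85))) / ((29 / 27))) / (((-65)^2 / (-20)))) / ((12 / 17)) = 1802493 / 200941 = 8.97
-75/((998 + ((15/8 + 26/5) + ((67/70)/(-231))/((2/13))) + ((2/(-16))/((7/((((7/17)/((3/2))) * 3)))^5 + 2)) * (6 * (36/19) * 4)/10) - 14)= -14541410961000/192149827253567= -0.08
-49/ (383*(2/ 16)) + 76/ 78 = -734/ 14937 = -0.05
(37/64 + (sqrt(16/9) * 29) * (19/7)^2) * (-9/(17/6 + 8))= -24169527/101920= -237.14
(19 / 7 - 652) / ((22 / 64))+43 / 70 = -1453927 / 770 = -1888.22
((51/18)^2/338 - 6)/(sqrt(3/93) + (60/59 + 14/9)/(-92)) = -1205174968479 *sqrt(31)/196772891146 - 2089344928159/393545782292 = -39.41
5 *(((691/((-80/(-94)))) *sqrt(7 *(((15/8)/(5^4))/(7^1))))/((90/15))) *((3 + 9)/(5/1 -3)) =32477 *sqrt(30)/800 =222.35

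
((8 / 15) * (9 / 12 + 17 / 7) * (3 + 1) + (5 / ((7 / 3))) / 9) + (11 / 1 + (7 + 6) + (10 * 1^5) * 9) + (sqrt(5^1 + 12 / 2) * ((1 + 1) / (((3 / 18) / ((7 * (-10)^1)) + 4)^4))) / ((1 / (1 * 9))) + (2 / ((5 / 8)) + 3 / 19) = 560105280000 * sqrt(11) / 7946992159681 + 248132 / 1995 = 124.61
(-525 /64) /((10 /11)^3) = -27951 /2560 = -10.92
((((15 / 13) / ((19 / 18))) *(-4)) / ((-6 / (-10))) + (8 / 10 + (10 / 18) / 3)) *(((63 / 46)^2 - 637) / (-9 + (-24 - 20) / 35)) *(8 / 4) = -1976968521689 / 2533032918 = -780.47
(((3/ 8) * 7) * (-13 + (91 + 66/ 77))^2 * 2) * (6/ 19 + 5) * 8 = 184650624/ 133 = 1388350.56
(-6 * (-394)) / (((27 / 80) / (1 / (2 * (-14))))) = -15760 / 63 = -250.16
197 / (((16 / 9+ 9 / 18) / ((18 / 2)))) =31914 / 41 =778.39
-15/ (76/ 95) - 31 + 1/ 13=-49.67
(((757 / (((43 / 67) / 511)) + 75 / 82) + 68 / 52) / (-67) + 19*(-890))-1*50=-79714696021 / 3071146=-25956.01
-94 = -94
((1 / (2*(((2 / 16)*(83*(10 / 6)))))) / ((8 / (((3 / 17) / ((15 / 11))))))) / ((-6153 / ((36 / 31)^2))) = -7128 / 69527413025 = -0.00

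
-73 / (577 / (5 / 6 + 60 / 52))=-0.25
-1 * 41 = -41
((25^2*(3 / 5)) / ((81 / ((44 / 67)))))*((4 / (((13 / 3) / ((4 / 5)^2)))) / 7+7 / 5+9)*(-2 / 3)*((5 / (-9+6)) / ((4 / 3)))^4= -3059375 / 58968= -51.88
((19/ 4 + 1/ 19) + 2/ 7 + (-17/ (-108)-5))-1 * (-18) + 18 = 260317/ 7182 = 36.25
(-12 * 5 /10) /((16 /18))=-6.75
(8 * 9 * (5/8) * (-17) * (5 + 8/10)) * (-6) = 26622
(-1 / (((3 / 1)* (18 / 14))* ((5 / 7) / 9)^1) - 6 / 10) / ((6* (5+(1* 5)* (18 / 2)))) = -0.01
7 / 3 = 2.33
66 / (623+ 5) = 33 / 314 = 0.11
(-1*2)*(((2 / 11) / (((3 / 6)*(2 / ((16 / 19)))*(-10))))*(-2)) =-64 / 1045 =-0.06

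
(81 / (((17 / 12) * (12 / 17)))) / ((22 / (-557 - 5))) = -22761 / 11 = -2069.18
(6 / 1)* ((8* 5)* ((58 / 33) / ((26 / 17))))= 39440 / 143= 275.80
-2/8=-1/4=-0.25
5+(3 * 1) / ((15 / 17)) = 42 / 5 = 8.40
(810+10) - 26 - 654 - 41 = 99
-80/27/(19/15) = -400/171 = -2.34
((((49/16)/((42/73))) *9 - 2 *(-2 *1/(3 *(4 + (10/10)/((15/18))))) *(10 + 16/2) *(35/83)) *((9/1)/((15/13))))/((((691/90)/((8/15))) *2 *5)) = 15491763/5735300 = 2.70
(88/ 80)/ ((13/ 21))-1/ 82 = 4703/ 2665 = 1.76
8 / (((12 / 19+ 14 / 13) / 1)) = 988 / 211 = 4.68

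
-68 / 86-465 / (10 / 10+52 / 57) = -1143421 / 4687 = -243.96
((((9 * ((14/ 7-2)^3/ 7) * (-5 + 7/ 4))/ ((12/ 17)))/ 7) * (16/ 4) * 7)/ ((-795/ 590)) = 0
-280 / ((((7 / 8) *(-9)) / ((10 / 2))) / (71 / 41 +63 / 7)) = 704000 / 369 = 1907.86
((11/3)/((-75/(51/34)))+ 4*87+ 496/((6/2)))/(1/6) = 76989/25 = 3079.56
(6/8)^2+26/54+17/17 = 883/432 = 2.04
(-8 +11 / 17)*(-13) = 1625 / 17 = 95.59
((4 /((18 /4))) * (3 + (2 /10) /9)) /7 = 1088 /2835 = 0.38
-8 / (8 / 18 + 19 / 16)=-1152 / 235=-4.90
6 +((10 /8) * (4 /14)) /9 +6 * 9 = 7565 /126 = 60.04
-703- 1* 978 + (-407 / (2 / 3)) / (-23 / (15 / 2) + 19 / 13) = -814211 / 626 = -1300.66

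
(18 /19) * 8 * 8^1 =1152 /19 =60.63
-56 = -56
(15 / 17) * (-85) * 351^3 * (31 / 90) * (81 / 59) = -180974260935 / 118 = -1533680177.42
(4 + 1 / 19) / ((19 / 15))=3.20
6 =6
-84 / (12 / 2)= -14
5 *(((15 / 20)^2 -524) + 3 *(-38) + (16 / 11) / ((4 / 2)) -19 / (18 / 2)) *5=-25297325 / 1584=-15970.53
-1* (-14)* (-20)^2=5600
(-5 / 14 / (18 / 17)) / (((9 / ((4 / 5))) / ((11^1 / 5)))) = -187 / 2835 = -0.07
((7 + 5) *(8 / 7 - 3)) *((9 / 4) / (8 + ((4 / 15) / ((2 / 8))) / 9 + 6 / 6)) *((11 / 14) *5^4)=-2700.41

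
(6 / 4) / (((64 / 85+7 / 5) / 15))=1275 / 122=10.45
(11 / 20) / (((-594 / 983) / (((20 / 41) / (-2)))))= 983 / 4428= 0.22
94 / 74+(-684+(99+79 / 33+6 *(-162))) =-1896623 / 1221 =-1553.34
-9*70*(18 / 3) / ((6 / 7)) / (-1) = 4410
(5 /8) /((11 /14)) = 35 /44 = 0.80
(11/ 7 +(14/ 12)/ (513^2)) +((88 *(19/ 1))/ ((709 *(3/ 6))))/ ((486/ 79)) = 18322919695/ 7836646482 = 2.34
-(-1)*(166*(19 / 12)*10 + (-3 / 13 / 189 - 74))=2091998 / 819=2554.33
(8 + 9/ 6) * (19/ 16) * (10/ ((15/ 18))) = 1083/ 8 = 135.38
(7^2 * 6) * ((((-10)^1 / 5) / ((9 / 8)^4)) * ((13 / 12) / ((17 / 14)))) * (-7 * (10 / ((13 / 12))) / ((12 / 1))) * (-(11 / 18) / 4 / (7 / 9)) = -38635520 / 111537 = -346.39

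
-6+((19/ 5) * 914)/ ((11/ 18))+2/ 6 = 936829/ 165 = 5677.75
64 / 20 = 16 / 5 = 3.20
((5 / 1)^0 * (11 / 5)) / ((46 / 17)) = 187 / 230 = 0.81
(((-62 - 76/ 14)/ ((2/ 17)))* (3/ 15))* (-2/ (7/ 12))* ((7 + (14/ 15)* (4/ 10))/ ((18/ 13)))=16481296/ 7875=2092.86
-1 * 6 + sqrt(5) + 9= sqrt(5) + 3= 5.24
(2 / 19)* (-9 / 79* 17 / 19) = -306 / 28519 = -0.01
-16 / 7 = -2.29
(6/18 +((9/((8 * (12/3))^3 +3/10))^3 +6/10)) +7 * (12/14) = 3659275200404317648/527780076979814805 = 6.93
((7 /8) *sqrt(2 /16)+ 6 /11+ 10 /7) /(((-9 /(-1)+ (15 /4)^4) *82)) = 28 *sqrt(2) /2170089+ 19456 /167096853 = 0.00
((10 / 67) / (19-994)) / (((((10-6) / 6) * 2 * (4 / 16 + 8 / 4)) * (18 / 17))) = -17 / 352755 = -0.00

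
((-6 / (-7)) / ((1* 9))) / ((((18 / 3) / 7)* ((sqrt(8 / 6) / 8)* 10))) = 2* sqrt(3) / 45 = 0.08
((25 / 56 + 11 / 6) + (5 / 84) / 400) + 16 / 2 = 23027 / 2240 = 10.28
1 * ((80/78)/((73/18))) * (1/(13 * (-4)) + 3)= 9300/12337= 0.75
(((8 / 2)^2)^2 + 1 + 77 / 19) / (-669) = -4960 / 12711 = -0.39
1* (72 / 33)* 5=120 / 11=10.91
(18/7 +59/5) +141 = 5438/35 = 155.37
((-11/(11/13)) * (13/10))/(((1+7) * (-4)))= 169/320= 0.53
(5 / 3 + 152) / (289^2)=461 / 250563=0.00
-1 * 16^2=-256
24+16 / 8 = 26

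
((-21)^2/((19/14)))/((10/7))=21609/95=227.46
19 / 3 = 6.33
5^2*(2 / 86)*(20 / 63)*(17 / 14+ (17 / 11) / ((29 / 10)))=216750 / 672133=0.32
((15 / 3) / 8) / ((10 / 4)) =1 / 4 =0.25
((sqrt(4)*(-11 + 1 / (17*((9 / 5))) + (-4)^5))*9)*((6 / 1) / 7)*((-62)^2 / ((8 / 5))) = -4565230500 / 119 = -38363281.51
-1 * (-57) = 57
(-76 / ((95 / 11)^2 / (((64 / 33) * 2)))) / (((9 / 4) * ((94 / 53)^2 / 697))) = -11026740736 / 28330425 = -389.22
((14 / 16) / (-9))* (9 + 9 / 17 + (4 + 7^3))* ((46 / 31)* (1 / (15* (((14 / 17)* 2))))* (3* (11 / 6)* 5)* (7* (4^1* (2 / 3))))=-10734031 / 10044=-1068.70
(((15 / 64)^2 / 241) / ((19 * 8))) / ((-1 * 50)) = -9 / 300089344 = -0.00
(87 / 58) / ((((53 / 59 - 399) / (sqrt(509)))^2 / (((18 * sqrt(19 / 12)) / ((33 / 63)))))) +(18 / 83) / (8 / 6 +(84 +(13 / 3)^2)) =162 / 77771 +334875681 * sqrt(57) / 12137095168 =0.21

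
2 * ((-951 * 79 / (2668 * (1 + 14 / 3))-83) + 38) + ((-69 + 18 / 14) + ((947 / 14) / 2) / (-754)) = -1384309769 / 8254792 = -167.70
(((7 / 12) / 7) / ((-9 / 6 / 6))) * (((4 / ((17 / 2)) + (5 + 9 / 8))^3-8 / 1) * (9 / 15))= -140322125 / 2515456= -55.78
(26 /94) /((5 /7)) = 91 /235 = 0.39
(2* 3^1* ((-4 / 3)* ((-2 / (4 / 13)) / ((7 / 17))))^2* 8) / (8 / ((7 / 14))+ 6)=1562912 / 1617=966.55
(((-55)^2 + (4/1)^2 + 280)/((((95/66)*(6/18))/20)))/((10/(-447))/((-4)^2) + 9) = 9405709632/611401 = 15383.86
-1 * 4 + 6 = 2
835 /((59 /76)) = 63460 /59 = 1075.59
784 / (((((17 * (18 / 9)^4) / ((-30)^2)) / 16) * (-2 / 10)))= -3528000 / 17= -207529.41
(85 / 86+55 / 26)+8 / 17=33967 / 9503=3.57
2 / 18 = 1 / 9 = 0.11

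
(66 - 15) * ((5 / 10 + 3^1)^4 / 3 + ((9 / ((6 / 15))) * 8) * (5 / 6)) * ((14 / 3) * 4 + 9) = 13547011 / 48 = 282229.40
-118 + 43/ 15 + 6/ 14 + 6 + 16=-9734/ 105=-92.70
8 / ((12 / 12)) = 8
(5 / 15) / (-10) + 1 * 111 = 3329 / 30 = 110.97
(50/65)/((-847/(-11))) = 10/1001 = 0.01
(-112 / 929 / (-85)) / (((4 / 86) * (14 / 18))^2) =599076 / 552755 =1.08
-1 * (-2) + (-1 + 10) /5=19 /5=3.80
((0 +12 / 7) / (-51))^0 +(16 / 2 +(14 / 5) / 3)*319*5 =42749 / 3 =14249.67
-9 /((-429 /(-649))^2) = -20.60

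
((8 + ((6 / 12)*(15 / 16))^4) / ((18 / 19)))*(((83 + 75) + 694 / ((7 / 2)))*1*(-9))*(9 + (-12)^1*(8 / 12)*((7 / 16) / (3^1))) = -9397685131043 / 44040192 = -213388.83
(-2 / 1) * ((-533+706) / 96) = -173 / 48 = -3.60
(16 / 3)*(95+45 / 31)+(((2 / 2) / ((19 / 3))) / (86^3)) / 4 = 2312597847319 / 4495643808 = 514.41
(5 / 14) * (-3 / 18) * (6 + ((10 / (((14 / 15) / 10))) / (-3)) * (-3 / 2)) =-3.55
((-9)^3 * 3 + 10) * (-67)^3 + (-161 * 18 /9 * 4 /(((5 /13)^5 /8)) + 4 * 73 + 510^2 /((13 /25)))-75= 26570261385064 /40625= 654037203.32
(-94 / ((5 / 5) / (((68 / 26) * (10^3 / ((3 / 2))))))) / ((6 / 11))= -35156000 / 117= -300478.63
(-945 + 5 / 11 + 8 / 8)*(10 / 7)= -103790 / 77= -1347.92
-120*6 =-720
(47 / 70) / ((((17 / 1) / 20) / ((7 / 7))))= 94 / 119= 0.79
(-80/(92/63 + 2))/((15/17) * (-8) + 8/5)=26775/6322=4.24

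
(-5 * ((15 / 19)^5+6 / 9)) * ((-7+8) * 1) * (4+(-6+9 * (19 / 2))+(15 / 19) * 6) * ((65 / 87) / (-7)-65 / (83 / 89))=30550506827364550 / 1019154920103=29976.31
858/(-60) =-143/10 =-14.30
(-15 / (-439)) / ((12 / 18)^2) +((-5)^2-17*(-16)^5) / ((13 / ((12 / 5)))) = 3290920.14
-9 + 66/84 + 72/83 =-8537/1162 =-7.35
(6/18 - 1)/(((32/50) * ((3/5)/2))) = -125/36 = -3.47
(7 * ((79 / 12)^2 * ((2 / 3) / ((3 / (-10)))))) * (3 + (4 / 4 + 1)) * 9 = -1092175 / 36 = -30338.19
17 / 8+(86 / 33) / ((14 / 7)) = 3.43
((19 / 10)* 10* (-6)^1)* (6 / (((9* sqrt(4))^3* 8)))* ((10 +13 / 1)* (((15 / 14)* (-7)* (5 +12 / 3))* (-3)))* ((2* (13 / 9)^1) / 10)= -19.73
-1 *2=-2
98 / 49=2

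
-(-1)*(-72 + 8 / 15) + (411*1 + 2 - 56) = 4283 / 15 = 285.53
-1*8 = -8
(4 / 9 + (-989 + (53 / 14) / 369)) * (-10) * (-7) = -2837125 / 41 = -69198.17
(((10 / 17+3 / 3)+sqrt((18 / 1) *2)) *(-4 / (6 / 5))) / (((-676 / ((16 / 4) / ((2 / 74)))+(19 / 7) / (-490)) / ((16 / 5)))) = 174628160 / 9866341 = 17.70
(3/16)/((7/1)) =3/112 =0.03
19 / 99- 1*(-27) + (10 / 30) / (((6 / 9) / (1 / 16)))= 86243 / 3168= 27.22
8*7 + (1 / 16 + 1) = 913 / 16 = 57.06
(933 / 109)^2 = 870489 / 11881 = 73.27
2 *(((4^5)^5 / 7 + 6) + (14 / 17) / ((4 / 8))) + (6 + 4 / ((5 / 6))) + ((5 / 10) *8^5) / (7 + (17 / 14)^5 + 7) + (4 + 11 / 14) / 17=3425881053310097478872011 / 10649777670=321685687670332.13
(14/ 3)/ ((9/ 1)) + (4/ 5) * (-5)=-3.48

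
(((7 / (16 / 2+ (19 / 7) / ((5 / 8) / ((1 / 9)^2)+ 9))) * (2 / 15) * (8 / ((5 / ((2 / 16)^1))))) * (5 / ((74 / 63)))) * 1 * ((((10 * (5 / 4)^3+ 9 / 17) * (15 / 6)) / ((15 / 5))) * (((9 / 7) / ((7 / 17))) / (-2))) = -327946563 / 127227904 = -2.58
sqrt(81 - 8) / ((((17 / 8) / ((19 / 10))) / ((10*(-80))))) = -12160*sqrt(73) / 17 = -6111.48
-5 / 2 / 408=-5 / 816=-0.01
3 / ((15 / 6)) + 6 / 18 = 23 / 15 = 1.53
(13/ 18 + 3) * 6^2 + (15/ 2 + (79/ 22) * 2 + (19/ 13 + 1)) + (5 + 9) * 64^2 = 16443611/ 286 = 57495.14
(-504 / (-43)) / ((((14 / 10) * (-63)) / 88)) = -3520 / 301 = -11.69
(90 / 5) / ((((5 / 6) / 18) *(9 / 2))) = 432 / 5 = 86.40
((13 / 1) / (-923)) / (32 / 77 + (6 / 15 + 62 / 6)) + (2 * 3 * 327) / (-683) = -1794580719 / 624444361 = -2.87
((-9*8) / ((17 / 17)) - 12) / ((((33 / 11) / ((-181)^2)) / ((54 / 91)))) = -7076376 / 13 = -544336.62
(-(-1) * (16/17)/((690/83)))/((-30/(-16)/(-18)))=-10624/9775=-1.09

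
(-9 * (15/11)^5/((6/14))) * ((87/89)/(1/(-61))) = 84630065625/14333539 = 5904.34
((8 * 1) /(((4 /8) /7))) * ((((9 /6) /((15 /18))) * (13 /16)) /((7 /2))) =234 /5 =46.80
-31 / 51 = -0.61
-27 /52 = -0.52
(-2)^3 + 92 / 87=-604 / 87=-6.94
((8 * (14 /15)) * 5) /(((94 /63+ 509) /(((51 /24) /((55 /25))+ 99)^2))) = 11375919723 /15565924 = 730.82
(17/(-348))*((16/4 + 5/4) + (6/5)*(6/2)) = -1003/2320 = -0.43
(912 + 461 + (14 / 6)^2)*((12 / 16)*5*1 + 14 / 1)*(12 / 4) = 440413 / 6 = 73402.17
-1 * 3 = -3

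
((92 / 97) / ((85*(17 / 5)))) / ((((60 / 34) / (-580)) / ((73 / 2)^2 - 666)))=-3555110 / 4947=-718.64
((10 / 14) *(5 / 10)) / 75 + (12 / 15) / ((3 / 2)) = 113 / 210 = 0.54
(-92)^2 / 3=8464 / 3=2821.33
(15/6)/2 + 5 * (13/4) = 35/2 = 17.50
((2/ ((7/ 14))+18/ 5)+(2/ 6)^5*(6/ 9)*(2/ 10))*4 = 110816/ 3645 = 30.40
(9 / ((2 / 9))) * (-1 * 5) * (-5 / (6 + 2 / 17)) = 34425 / 208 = 165.50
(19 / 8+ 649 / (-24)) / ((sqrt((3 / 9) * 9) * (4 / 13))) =-481 * sqrt(3) / 18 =-46.28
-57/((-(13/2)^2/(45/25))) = 2052/845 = 2.43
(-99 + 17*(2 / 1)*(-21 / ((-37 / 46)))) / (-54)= -9727 / 666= -14.61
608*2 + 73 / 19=23177 / 19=1219.84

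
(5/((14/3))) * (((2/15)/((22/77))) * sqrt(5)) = sqrt(5)/2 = 1.12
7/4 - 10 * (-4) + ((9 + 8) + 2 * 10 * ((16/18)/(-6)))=6025/108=55.79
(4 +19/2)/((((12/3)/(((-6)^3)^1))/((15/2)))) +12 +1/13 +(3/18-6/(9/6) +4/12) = -70966/13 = -5458.92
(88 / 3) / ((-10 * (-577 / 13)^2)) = -0.00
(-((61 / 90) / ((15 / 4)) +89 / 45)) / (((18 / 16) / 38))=-442928 / 6075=-72.91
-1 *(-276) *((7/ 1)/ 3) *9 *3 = 17388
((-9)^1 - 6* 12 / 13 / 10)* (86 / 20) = -26703 / 650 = -41.08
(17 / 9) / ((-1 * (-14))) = 17 / 126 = 0.13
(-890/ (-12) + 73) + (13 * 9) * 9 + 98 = 7789/ 6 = 1298.17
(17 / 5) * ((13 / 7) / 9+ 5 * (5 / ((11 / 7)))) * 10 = 379712 / 693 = 547.92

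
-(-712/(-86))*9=-3204/43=-74.51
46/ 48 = 23/ 24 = 0.96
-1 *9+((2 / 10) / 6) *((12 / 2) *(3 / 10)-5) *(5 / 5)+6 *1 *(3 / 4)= -691 / 150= -4.61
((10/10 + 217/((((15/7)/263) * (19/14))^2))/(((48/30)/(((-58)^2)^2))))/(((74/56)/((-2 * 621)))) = -787921102131579686256/66785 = -11797875303310319.48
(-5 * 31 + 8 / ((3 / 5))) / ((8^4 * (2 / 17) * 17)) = -425 / 24576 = -0.02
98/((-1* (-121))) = 98/121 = 0.81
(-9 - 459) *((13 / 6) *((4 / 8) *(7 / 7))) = -507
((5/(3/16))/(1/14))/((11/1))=1120/33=33.94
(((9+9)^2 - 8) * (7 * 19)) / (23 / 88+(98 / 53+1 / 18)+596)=252023904 / 3586945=70.26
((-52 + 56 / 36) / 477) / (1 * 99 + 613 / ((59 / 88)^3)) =-93242066 / 1880655361101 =-0.00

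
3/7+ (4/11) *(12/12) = 61/77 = 0.79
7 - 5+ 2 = 4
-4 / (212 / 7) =-7 / 53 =-0.13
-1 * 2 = -2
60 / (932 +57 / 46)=2760 / 42929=0.06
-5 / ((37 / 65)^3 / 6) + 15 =-7478955 / 50653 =-147.65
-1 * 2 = -2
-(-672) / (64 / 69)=1449 / 2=724.50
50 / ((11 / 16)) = 800 / 11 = 72.73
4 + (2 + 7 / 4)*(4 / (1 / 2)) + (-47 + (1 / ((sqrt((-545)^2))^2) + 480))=138710676 / 297025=467.00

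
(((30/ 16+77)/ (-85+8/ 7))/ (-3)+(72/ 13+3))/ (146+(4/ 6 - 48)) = 1621189/ 18070208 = 0.09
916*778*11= 7839128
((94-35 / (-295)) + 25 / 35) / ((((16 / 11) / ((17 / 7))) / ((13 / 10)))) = 47606273 / 231280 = 205.84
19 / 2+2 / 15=289 / 30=9.63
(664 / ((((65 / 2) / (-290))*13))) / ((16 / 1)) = -4814 / 169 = -28.49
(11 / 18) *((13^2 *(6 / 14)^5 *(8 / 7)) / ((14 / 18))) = 1806948 / 823543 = 2.19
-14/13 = -1.08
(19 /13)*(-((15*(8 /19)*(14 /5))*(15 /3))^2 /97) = -2822400 /23959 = -117.80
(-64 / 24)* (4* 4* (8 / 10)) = -512 / 15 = -34.13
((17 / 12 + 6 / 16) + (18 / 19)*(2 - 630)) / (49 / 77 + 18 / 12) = -2975269 / 10716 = -277.65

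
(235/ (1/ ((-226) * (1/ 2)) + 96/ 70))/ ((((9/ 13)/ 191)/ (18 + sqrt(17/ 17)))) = 43847483225/ 48501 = 904053.18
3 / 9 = 1 / 3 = 0.33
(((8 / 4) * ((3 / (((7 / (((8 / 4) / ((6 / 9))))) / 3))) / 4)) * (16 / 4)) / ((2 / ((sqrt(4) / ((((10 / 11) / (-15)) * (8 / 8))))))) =-891 / 7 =-127.29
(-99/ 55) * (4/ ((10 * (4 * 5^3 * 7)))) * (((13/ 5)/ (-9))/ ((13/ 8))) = 4/ 109375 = 0.00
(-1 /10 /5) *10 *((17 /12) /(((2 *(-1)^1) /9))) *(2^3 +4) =153 /10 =15.30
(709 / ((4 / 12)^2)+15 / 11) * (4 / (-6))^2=93608 / 33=2836.61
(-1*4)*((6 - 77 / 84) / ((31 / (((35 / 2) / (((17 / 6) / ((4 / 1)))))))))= -8540 / 527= -16.20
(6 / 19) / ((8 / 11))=33 / 76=0.43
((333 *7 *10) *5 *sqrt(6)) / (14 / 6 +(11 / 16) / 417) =28800800 *sqrt(6) / 577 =122265.62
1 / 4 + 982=3929 / 4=982.25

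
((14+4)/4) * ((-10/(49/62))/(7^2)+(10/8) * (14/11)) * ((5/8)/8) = 3167775/6761216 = 0.47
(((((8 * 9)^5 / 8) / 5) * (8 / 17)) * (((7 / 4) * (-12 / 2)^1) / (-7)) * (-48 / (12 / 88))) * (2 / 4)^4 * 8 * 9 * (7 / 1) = -32181550055424 / 85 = -378606471240.28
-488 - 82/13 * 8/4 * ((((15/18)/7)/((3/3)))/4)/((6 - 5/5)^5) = -166530041/341250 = -488.00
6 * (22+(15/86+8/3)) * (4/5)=25636/215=119.24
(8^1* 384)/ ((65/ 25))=15360/ 13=1181.54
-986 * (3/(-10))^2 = -4437/50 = -88.74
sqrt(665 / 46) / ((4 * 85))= sqrt(30590) / 15640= 0.01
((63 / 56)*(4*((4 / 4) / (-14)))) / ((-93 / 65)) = 195 / 868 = 0.22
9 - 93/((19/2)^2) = 2877/361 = 7.97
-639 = -639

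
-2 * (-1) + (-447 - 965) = -1410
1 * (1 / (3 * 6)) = 1 / 18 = 0.06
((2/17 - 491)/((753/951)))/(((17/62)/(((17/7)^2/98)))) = -82006315/602651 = -136.08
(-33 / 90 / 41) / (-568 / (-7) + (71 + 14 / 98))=-77 / 1311180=-0.00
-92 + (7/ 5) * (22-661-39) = -5206/ 5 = -1041.20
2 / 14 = 1 / 7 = 0.14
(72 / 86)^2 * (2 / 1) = 2592 / 1849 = 1.40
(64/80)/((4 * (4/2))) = 1/10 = 0.10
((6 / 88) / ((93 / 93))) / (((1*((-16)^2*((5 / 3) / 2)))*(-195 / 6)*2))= -9 / 1830400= -0.00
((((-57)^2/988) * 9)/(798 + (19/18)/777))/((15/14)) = 1321677/38181845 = 0.03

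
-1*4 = -4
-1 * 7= -7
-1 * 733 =-733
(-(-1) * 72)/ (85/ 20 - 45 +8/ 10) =-1440/ 799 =-1.80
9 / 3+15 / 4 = 27 / 4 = 6.75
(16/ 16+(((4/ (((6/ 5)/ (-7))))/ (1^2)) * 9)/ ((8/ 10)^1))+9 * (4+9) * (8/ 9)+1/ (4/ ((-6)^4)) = 333/ 2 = 166.50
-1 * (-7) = 7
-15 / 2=-7.50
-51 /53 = -0.96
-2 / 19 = -0.11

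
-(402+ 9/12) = -1611/4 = -402.75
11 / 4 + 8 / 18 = 115 / 36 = 3.19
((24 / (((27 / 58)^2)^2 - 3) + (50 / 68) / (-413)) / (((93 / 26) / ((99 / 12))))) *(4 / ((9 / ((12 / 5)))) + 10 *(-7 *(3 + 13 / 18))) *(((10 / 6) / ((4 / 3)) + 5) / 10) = 163324005617904307 / 53711788413024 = 3040.75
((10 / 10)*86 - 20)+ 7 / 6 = 403 / 6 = 67.17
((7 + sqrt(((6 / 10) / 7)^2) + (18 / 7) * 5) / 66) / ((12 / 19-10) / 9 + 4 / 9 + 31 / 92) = -610052 / 523985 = -1.16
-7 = -7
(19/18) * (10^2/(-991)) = -950/8919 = -0.11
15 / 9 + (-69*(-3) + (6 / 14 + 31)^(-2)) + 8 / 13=395042711 / 1887600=209.28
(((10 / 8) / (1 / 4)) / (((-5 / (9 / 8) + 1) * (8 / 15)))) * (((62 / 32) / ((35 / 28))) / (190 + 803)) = -45 / 10592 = -0.00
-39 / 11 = -3.55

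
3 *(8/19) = 24/19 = 1.26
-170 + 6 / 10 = -847 / 5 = -169.40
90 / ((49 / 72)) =6480 / 49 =132.24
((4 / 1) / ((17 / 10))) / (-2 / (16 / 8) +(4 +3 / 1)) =20 / 51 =0.39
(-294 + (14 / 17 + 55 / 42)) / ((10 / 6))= -208393 / 1190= -175.12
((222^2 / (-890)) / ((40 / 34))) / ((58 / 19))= -3979683 / 258100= -15.42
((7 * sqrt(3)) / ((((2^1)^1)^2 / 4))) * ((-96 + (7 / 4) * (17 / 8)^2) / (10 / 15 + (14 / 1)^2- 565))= 2.90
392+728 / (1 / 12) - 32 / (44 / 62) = 99912 / 11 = 9082.91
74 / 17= 4.35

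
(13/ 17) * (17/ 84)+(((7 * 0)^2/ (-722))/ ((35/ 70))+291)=24457/ 84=291.15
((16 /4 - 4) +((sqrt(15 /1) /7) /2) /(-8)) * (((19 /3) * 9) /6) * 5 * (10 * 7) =-114.98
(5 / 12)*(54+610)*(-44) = -36520 / 3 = -12173.33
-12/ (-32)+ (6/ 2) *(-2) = -45/ 8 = -5.62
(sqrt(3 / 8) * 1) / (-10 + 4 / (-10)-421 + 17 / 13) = -65 * sqrt(6) / 111824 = -0.00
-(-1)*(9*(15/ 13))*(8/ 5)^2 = 1728/ 65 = 26.58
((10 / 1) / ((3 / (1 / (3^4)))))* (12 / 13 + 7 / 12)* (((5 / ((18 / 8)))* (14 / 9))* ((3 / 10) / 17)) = 16450 / 4349943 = 0.00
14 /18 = 7 /9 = 0.78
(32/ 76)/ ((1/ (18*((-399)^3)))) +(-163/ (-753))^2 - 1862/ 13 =-3548632388716769/ 7371117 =-481423967.18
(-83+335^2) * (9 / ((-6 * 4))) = -168213 / 4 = -42053.25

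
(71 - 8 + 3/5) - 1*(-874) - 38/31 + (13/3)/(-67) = 29170723/31155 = 936.31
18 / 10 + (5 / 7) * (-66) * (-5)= 8313 / 35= 237.51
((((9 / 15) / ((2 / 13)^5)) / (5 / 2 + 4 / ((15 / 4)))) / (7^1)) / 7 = 3341637 / 83888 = 39.83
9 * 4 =36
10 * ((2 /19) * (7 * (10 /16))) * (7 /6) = 1225 /228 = 5.37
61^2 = 3721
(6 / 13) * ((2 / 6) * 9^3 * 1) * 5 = 7290 / 13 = 560.77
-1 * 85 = -85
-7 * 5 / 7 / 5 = -1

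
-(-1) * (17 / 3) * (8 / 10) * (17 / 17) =68 / 15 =4.53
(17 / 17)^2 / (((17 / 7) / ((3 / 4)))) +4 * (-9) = -2427 / 68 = -35.69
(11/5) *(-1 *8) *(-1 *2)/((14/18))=1584/35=45.26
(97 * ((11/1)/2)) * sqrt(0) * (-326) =0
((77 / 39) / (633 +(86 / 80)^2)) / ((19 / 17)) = 0.00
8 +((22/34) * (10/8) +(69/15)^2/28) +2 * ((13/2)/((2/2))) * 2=211609/5950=35.56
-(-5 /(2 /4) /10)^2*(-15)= 15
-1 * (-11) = 11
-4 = -4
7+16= 23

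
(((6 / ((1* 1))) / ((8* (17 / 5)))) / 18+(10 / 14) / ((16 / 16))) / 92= 2075 / 262752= 0.01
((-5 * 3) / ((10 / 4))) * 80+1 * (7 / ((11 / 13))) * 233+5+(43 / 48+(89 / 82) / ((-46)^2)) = 16644513187 / 11451792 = 1453.44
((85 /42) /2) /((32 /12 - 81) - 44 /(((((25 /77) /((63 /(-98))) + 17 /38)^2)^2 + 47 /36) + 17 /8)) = -58406334162123595 /5261636337268410316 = -0.01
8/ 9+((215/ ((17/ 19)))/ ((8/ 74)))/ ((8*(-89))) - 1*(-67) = 64.77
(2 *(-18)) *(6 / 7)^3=-7776 / 343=-22.67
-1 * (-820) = 820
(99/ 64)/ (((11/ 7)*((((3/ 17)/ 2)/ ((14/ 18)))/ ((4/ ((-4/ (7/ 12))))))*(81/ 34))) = -99127/ 46656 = -2.12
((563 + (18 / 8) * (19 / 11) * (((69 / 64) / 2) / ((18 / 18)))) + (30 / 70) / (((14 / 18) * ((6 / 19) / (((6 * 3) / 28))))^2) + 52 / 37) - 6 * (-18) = 2372591953605 / 3502309888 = 677.44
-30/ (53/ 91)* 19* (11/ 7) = -81510/ 53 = -1537.92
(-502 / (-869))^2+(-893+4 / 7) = -4715726739 / 5286127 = -892.09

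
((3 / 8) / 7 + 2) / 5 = 23 / 56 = 0.41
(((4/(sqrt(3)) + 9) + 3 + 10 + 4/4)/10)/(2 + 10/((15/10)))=sqrt(3)/65 + 69/260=0.29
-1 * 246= -246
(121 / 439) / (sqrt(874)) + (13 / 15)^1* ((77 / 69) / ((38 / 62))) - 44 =-834229 / 19665 + 121* sqrt(874) / 383686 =-42.41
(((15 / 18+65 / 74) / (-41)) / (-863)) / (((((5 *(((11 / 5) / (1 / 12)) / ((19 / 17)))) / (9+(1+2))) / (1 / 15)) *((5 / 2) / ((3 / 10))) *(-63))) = -722 / 1156750766325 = -0.00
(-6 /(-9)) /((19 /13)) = 26 /57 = 0.46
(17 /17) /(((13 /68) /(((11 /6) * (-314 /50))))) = -58718 /975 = -60.22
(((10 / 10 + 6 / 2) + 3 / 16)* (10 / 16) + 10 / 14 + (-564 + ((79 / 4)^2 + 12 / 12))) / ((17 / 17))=-169.61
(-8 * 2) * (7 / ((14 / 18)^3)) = -11664 / 49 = -238.04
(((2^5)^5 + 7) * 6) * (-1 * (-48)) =9663678432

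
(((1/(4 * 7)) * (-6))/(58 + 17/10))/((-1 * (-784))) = -5/1092112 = -0.00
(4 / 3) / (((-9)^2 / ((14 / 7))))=8 / 243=0.03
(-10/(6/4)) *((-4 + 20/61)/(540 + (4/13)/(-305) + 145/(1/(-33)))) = -291200/50494287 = -0.01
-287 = -287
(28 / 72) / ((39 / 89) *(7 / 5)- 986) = -3115 / 7892946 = -0.00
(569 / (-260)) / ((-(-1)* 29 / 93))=-52917 / 7540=-7.02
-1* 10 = -10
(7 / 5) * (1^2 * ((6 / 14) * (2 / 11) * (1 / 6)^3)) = 1 / 1980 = 0.00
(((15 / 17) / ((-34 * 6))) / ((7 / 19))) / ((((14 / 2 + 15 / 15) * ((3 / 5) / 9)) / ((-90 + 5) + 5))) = 7125 / 4046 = 1.76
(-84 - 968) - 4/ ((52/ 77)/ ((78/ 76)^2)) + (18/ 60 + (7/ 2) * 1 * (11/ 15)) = -22859363/ 21660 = -1055.37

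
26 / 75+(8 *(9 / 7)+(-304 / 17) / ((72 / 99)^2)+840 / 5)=5170201 / 35700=144.82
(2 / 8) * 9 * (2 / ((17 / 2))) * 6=54 / 17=3.18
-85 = -85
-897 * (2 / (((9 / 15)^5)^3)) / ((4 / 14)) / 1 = -63873291015625 / 4782969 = -13354318.42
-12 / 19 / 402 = -0.00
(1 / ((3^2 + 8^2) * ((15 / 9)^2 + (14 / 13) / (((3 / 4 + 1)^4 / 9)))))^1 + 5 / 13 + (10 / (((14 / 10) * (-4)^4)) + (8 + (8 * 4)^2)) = 134267208056759 / 130051445888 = 1032.42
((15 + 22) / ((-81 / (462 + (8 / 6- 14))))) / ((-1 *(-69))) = -49876 / 16767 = -2.97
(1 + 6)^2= 49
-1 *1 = -1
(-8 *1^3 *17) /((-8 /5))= 85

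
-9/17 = -0.53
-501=-501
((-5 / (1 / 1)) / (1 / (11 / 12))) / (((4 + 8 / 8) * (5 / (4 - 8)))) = 11 / 15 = 0.73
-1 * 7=-7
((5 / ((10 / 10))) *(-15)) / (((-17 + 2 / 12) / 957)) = 430650 / 101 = 4263.86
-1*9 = -9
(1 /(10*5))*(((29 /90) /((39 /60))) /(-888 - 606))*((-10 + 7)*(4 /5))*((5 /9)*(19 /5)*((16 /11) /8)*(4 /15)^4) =564224 /18251369296875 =0.00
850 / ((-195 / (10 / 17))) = -100 / 39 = -2.56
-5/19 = -0.26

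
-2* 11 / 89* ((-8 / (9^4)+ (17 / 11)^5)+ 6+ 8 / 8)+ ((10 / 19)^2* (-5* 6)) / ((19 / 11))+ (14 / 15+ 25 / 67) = -145643750148255059 / 19644292629167085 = -7.41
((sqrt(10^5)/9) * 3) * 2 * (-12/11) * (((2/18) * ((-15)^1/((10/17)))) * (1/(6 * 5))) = 21.72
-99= -99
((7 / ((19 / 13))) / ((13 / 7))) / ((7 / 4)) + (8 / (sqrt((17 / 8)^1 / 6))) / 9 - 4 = -48 / 19 + 32 * sqrt(51) / 153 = -1.03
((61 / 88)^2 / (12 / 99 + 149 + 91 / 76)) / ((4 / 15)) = 3181455 / 265407296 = 0.01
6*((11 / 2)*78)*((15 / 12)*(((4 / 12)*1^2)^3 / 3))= 715 / 18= 39.72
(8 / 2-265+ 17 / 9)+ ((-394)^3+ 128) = -61163115.11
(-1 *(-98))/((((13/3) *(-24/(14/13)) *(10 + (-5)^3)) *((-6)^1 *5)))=-343/1166100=-0.00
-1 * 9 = -9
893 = 893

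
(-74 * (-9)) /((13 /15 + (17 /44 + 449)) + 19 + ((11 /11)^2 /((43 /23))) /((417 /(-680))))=1.42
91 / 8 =11.38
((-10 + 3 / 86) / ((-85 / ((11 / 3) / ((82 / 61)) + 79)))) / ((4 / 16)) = 3445997 / 89913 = 38.33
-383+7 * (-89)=-1006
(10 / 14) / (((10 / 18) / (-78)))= -702 / 7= -100.29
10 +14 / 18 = 97 / 9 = 10.78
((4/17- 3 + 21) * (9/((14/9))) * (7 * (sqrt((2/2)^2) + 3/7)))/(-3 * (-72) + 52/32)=1004400/207179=4.85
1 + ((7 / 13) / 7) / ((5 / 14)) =79 / 65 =1.22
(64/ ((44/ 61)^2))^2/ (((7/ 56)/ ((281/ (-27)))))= -498007209088/ 395307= -1259798.61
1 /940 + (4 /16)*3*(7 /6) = 1647 /1880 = 0.88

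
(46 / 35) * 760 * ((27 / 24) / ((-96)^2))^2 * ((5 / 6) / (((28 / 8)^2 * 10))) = 437 / 4315938816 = 0.00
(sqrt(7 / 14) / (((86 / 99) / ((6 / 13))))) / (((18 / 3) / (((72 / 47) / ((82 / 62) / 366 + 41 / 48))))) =17972064 * sqrt(2) / 227287723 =0.11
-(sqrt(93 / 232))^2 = -0.40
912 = 912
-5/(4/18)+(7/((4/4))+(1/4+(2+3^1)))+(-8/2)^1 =-14.25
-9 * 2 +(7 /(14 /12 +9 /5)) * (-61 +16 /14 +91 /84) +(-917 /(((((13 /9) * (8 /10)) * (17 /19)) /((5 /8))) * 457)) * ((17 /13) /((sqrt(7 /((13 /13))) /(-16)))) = -27889 /178 +560025 * sqrt(7) /154466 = -147.09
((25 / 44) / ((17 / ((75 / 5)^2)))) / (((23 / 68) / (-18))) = -400.20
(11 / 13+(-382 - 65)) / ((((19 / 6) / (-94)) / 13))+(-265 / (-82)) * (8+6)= 134154445 / 779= 172213.66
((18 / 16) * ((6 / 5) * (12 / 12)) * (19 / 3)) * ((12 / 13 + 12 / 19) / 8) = 108 / 65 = 1.66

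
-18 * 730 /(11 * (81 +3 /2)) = -1752 /121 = -14.48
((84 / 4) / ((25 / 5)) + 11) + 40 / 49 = 3924 / 245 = 16.02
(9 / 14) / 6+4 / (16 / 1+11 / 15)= 2433 / 7028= 0.35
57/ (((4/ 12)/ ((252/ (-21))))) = -2052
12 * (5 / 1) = 60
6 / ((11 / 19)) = 114 / 11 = 10.36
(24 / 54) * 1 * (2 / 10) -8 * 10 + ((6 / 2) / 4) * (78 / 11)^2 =-229781 / 5445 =-42.20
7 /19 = 0.37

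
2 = 2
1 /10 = 0.10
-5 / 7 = -0.71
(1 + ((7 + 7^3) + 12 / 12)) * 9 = 3168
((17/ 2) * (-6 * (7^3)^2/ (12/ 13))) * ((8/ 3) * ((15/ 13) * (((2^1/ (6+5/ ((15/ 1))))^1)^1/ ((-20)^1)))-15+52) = -18254301191/ 76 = -240188173.57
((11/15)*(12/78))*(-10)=-44/39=-1.13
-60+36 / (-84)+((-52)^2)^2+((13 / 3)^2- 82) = 460624018 / 63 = 7311492.35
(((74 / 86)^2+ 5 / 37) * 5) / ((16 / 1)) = 0.27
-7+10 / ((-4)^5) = -3589 / 512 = -7.01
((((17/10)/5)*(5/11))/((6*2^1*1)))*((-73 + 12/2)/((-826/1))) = 1139/1090320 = 0.00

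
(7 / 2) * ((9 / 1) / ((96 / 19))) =399 / 64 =6.23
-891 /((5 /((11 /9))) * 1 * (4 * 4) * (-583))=0.02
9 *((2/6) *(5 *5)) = 75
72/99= 8/11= 0.73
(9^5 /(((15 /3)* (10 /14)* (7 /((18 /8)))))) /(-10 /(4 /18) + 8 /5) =-531441 /4340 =-122.45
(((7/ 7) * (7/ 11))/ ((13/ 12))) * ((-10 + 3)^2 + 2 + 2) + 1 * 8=5596/ 143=39.13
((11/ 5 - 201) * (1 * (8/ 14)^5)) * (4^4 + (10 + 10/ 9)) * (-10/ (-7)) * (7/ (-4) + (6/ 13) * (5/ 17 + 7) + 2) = -558772989952/ 33429123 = -16715.16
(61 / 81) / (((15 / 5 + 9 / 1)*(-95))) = -61 / 92340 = -0.00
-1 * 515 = -515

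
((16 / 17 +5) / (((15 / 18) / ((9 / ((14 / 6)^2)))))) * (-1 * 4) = -196344 / 4165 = -47.14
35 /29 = 1.21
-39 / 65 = -3 / 5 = -0.60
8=8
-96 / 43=-2.23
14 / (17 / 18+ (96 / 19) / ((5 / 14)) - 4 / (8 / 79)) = -11970 / 20869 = -0.57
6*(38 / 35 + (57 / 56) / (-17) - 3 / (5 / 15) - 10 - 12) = -428031 / 2380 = -179.84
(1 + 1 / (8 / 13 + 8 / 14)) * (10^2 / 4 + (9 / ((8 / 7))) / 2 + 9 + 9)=149449 / 1728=86.49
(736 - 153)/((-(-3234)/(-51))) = -901/98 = -9.19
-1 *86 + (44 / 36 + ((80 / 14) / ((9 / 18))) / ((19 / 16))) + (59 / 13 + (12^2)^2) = 321574052 / 15561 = 20665.38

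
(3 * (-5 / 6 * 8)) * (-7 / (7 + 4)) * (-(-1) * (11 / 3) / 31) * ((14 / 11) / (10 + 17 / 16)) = 31360 / 181071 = 0.17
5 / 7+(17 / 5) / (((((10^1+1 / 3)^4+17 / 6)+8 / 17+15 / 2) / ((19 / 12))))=224644457 / 314294680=0.71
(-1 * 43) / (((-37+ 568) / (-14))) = 1.13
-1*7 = -7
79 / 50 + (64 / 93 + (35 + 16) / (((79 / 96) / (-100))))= -2275806787 / 367350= -6195.20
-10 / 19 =-0.53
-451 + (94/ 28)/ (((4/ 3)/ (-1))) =-25397/ 56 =-453.52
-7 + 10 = 3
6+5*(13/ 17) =167/ 17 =9.82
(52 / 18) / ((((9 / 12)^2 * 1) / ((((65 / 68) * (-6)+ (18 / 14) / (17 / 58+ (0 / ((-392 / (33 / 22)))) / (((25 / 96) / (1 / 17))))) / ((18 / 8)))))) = -89024 / 28917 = -3.08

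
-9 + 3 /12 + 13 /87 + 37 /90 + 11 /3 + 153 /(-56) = -530191 /73080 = -7.25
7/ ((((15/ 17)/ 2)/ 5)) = 238/ 3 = 79.33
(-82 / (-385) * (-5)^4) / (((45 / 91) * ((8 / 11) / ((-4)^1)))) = -1480.56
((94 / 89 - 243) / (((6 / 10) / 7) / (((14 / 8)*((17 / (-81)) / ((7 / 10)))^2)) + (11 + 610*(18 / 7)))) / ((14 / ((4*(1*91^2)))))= -6441621174625 / 17780949817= -362.28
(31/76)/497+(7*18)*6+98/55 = 1574263121/2077460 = 757.78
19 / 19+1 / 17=18 / 17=1.06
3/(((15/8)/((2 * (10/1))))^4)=1048576/27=38836.15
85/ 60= 17/ 12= 1.42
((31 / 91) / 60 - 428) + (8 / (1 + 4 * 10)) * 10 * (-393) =-267473209 / 223860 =-1194.82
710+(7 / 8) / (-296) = 1681273 / 2368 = 710.00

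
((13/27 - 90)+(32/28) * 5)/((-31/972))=570204/217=2627.67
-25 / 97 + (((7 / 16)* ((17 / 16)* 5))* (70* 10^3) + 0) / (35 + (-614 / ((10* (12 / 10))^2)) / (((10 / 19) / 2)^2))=-56815594475 / 9278438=-6123.40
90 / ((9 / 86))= 860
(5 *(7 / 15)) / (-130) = -7 / 390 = -0.02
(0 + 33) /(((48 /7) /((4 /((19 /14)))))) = 539 /38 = 14.18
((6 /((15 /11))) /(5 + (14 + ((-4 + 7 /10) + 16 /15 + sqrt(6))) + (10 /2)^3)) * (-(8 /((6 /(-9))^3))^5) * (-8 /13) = -64443351953376 /235073917 + 454573373760 * sqrt(6) /235073917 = -269404.11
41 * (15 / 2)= 615 / 2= 307.50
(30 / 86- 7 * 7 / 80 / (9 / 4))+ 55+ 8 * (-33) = -1617067 / 7740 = -208.92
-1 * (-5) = 5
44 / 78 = 22 / 39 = 0.56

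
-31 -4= -35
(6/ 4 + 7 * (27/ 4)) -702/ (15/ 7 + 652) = 47.68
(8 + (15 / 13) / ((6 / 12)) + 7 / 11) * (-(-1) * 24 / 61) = 4.31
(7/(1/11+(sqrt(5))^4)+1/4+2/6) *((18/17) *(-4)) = -84/23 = -3.65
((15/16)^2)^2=50625/65536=0.77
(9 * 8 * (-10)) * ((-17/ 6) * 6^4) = 2643840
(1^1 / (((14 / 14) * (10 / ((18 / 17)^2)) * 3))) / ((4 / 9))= 243 / 2890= 0.08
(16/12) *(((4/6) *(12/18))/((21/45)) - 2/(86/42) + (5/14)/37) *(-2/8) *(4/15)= 1966/1503495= 0.00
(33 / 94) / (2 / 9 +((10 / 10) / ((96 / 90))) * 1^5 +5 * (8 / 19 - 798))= -45144 / 512662229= -0.00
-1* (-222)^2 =-49284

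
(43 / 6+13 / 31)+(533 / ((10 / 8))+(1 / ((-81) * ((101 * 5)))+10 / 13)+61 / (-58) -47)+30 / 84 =2590517285093 / 6692794290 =387.06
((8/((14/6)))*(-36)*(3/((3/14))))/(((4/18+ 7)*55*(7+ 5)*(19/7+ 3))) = -1134/17875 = -0.06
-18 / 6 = -3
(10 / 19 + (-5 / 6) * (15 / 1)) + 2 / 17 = -7659 / 646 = -11.86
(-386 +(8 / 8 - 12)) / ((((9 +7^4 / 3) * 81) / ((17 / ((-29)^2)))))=-6749 / 55132596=-0.00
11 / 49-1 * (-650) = 31861 / 49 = 650.22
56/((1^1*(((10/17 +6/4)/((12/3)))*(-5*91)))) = -0.24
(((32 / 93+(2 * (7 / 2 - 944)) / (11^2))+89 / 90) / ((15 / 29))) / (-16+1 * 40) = -12649249 / 11048400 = -1.14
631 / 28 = 22.54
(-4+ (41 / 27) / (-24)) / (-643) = 2633 / 416664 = 0.01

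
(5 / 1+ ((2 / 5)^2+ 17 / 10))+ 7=693 / 50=13.86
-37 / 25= -1.48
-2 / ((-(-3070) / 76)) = -76 / 1535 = -0.05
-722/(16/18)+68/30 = -48599/60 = -809.98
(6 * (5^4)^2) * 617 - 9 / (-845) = 1221949218759 / 845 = 1446093750.01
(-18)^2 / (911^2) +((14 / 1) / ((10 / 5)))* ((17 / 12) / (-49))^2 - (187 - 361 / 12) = -6431987106011 / 40991458032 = -156.91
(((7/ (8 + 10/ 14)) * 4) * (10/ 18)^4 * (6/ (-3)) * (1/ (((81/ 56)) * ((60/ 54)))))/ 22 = -686000/ 39621879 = -0.02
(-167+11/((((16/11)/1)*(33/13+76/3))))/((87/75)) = -72493625/504368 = -143.73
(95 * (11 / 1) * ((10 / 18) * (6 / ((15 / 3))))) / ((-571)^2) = 2090 / 978123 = 0.00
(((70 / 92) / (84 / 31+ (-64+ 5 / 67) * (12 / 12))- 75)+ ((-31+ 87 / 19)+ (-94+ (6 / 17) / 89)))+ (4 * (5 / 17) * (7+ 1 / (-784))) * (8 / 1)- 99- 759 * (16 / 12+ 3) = -5795849955856543 / 1647690821602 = -3517.56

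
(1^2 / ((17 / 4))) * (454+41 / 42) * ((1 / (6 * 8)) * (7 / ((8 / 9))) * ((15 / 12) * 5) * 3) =329.31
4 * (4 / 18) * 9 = 8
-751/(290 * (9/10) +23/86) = -2.87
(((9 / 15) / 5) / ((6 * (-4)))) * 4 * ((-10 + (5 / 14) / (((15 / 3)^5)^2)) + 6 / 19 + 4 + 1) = 2433593731 / 25976562500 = 0.09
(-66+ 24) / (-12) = 7 / 2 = 3.50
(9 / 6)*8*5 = 60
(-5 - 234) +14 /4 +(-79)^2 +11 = 12033 /2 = 6016.50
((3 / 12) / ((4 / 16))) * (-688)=-688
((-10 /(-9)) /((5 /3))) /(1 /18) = 12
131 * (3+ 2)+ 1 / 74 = 655.01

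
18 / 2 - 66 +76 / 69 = -3857 / 69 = -55.90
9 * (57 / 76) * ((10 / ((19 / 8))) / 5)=108 / 19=5.68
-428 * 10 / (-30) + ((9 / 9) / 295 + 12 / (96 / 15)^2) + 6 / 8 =32559623 / 226560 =143.71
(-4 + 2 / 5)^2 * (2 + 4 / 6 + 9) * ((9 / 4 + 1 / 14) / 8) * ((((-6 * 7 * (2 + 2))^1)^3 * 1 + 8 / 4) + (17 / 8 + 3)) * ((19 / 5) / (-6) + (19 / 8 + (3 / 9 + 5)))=-3767998589667 / 2560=-1471874449.09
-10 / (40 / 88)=-22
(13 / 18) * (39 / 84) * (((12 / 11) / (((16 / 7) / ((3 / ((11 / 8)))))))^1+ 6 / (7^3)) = 309439 / 871563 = 0.36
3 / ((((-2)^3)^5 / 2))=-3 / 16384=-0.00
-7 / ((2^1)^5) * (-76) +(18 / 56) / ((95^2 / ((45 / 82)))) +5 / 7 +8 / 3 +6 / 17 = 537878107 / 26419785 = 20.36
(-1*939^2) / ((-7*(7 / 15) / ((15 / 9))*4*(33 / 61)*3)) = 149402725 / 2156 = 69296.25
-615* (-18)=11070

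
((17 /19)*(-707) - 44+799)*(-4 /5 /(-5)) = 9304 /475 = 19.59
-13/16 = -0.81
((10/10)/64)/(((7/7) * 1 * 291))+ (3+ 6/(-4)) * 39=1089505/18624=58.50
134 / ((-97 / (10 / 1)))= -1340 / 97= -13.81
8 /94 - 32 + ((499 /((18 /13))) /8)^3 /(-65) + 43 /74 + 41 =-36265432802369 /25963130880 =-1396.81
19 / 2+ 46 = 111 / 2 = 55.50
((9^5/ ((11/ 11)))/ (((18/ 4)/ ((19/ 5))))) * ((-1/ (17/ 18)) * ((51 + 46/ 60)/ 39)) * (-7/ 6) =451722663/ 5525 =81759.76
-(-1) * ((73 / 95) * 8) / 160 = 73 / 1900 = 0.04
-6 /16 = -3 /8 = -0.38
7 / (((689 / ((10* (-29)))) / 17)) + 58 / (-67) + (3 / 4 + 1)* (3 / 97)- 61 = -2004243677 / 17911244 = -111.90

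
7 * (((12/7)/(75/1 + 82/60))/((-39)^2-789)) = 30/139751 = 0.00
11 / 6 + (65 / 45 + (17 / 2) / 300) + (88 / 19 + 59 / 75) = 298373 / 34200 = 8.72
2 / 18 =1 / 9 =0.11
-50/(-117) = 50/117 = 0.43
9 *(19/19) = 9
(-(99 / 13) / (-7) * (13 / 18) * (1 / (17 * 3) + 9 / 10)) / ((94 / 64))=5896 / 11985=0.49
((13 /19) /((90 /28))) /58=91 /24795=0.00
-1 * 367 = -367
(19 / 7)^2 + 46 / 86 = 16650 / 2107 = 7.90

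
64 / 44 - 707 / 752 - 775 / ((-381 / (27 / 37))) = 77691445 / 38870128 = 2.00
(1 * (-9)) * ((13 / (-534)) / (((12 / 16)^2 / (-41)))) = -4264 / 267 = -15.97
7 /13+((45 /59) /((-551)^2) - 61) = -14079192189 /232861967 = -60.46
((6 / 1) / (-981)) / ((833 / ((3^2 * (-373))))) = 2238 / 90797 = 0.02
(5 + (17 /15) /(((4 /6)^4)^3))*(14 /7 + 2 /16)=52936283 /163840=323.10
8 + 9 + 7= 24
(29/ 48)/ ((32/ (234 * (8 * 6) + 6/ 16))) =868637/ 4096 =212.07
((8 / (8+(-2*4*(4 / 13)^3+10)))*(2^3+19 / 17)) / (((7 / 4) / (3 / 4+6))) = 36777780 / 2322523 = 15.84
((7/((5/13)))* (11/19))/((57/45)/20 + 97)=60060/553261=0.11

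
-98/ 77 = -14/ 11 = -1.27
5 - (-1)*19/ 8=59/ 8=7.38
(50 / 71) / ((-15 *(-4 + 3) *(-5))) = -2 / 213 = -0.01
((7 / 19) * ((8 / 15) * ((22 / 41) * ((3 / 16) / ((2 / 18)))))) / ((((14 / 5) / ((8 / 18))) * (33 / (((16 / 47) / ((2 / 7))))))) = 0.00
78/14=39/7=5.57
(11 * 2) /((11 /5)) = 10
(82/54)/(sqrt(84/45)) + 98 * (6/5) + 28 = 41 * sqrt(105)/378 + 728/5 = 146.71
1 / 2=0.50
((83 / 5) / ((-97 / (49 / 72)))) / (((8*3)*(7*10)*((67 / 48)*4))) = -0.00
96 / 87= 32 / 29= 1.10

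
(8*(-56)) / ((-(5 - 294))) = -1.55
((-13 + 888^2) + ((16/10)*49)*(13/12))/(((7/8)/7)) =94633912/15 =6308927.47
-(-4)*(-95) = -380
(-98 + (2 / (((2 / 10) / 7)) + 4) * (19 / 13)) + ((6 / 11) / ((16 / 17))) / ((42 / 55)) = 15889 / 1456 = 10.91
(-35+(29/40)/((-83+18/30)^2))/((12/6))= -47528175/2715904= -17.50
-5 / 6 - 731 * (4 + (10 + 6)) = -87725 / 6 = -14620.83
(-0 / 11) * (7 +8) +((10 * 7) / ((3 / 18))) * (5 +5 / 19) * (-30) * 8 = -10080000 / 19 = -530526.32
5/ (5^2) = 1/ 5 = 0.20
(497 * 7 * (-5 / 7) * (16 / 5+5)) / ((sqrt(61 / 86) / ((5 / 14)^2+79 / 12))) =-5743403 * sqrt(5246) / 2562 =-162369.45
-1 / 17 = -0.06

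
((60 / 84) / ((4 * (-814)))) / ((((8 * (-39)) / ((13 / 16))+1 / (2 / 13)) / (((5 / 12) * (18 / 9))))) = 5 / 10324776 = 0.00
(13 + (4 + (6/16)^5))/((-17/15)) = -8359485/557056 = -15.01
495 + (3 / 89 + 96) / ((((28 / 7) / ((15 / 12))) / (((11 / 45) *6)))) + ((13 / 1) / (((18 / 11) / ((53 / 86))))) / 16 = 1188854315 / 2204352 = 539.32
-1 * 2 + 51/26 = -1/26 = -0.04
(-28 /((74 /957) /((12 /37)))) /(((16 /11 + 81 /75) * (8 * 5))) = -1105335 /954193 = -1.16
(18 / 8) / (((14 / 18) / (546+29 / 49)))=2169423 / 1372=1581.21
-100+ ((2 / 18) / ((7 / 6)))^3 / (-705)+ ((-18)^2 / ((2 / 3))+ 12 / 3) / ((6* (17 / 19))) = -968469211 / 110993085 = -8.73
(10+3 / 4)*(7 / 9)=301 / 36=8.36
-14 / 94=-7 / 47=-0.15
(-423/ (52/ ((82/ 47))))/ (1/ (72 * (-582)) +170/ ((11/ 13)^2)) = -935485848/ 15650723387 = -0.06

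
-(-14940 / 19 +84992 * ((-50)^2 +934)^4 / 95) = -11818958625332239412 / 95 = -124410090792970941.18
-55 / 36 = -1.53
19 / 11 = 1.73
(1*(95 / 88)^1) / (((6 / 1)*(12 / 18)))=95 / 352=0.27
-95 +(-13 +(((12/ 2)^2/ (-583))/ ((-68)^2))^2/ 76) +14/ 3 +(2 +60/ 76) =-10412216205282253/ 103558946728512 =-100.54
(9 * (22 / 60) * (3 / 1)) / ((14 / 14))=99 / 10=9.90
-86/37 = -2.32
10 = 10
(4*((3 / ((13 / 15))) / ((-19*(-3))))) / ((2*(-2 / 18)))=-270 / 247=-1.09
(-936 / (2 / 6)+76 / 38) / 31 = -2806 / 31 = -90.52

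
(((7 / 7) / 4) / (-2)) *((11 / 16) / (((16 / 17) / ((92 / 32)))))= -4301 / 16384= -0.26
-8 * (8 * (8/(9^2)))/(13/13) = -512/81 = -6.32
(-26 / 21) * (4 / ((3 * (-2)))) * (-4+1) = -52 / 21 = -2.48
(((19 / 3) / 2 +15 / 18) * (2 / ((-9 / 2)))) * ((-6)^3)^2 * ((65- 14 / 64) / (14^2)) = -27414.37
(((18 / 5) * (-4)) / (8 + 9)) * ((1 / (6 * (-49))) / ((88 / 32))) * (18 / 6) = 144 / 45815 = 0.00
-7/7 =-1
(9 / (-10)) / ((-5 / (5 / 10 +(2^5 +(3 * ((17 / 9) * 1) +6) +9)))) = 957 / 100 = 9.57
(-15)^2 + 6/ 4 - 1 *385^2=-295997/ 2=-147998.50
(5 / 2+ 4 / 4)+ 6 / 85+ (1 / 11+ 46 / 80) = 31689 / 7480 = 4.24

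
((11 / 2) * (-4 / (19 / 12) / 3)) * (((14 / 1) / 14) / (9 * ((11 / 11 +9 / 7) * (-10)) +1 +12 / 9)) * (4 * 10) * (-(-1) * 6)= 5.47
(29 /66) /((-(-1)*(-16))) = -29 /1056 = -0.03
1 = 1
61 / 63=0.97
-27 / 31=-0.87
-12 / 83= -0.14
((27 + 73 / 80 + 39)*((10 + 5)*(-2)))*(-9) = 144531 / 8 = 18066.38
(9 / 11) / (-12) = -3 / 44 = -0.07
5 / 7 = 0.71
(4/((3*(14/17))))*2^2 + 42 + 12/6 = 1060/21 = 50.48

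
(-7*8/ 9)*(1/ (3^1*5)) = -56/ 135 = -0.41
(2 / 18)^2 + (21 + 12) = 2674 / 81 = 33.01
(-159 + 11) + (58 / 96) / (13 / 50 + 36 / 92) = -2643773 / 17976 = -147.07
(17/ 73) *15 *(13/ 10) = 663/ 146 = 4.54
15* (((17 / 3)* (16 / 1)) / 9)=1360 / 9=151.11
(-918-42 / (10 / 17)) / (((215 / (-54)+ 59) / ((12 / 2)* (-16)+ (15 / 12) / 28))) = 1435466043 / 831880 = 1725.57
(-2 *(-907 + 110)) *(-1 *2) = -3188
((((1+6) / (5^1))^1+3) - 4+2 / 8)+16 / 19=1.49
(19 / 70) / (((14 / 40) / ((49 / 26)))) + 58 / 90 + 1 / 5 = 1349 / 585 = 2.31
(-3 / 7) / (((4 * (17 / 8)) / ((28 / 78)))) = -4 / 221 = -0.02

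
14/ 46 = 7/ 23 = 0.30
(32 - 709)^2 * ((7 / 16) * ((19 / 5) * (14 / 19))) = 22458121 / 40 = 561453.02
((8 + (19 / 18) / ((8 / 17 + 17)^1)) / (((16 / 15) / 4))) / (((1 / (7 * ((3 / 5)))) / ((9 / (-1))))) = -301637 / 264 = -1142.56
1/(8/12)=3/2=1.50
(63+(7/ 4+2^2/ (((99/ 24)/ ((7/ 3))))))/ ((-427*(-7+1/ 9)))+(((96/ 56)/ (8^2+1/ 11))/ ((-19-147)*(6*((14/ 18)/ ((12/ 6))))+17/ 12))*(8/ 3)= 2604137871/ 115245028360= 0.02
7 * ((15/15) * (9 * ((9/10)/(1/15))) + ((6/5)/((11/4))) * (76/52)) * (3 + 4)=5984.75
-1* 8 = -8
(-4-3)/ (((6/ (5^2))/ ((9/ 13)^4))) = -382725/ 57122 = -6.70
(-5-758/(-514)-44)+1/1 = -11957/257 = -46.53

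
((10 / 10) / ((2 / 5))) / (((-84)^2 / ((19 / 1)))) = 95 / 14112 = 0.01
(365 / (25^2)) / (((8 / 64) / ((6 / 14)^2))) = 5256 / 6125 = 0.86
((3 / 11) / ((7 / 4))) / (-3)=-0.05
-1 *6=-6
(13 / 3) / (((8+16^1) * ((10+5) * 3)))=13 / 3240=0.00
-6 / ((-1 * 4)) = 3 / 2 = 1.50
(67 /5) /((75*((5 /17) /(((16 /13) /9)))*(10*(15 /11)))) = 100232 /16453125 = 0.01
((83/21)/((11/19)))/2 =1577/462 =3.41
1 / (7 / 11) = 1.57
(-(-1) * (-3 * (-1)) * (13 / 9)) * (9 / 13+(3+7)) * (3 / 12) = 139 / 12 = 11.58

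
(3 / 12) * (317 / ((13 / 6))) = 951 / 26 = 36.58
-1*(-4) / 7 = 4 / 7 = 0.57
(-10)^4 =10000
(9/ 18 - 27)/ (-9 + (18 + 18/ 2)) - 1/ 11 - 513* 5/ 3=-339199/ 396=-856.56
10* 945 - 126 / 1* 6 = 8694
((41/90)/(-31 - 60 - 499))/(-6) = 41/318600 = 0.00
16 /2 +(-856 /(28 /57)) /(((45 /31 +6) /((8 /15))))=-943688 /8085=-116.72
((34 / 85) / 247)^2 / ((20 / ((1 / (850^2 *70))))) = 1 / 385691271875000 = 0.00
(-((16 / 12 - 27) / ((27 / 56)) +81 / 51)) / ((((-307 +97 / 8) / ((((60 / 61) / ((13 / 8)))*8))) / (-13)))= 728238080 / 66049641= 11.03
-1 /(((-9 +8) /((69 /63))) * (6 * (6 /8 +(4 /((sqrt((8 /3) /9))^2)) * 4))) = 46 /13797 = 0.00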